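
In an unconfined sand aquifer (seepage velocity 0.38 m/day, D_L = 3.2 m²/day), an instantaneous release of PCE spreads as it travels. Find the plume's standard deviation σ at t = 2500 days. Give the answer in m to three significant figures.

126 m

Dispersive spreading gives a Gaussian with σ² = 2Dt; advection only shifts the center.
σ = √(2 × 3.2 × 2500) = 126 m.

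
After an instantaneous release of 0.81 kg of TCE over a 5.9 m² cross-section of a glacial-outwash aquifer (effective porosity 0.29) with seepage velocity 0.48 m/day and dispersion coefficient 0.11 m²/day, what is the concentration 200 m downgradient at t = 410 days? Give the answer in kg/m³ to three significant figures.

0.0188 kg/m³

For an instantaneous plane source, C(x,t) = M/(n_e·A·√(4πDt)) · exp(−(x−vt)²/(4Dt)), with n_e·A the pore (flow) area.
Plume center vt = 0.48 × 410 = 196.8 m, so the well at 200 m is 3.2 m downgradient of the peak.
√(4πDt) = 23.81 m, giving peak height M/(n_e·A·√(4πDt)) = 0.81/(0.29 × 5.9 × 23.81) = 0.01988 kg/m³.
(x−vt)²/(4Dt) = (3.2)²/(4 × 0.11 × 410) = 0.05676; exp(−0.05676) = 0.9448.
C = 0.01988 × 0.9448 = 0.0188 kg/m³.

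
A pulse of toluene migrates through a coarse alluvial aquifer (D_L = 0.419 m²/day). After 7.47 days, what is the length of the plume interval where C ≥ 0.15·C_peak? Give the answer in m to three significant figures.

9.75 m

The plume is Gaussian with σ = √(2Dt) = √(2 × 0.419 × 7.47) = 2.502 m.
C/C_peak = exp(−Δx²/(2σ²)) = 0.15 ⇒ Δx = σ·√(−2 ln 0.15) = 2.502 × 1.948 = 4.874 m.
Width = 2Δx = 9.75 m.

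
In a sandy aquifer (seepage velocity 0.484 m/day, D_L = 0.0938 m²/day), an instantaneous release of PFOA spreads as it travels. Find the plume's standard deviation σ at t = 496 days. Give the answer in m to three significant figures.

Dispersive spreading gives a Gaussian with σ² = 2Dt; advection only shifts the center.
σ = √(2 × 0.0938 × 496) = 9.65 m.

9.65 m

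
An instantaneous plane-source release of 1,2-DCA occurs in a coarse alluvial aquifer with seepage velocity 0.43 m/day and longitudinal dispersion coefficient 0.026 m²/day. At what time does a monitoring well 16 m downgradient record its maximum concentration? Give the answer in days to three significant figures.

37.1 days

For the 1D instantaneous-source solution, setting ∂C/∂t = 0 at fixed x gives v²t² + 2Dt − x² = 0, so t = (√(D² + v²x²) − D)/v².
√(D² + v²x²) = √(0.026² + 0.43² × 16²) = 6.880; v² = 0.1849.
t = (6.880 − 0.026)/0.1849 = 37.1 days (vs. the pure-advection estimate x/v = 37.2 d).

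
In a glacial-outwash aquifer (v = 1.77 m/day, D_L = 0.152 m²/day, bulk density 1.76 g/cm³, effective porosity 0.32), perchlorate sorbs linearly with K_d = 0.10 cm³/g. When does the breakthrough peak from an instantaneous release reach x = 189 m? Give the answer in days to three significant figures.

165 days

Retardation factor R = 1 + ρ_b·K_d/n = 1 + 1.76 × 0.10/0.32 = 1.550.
Sorption retards both mechanisms: v_R = v/R = 1.142 m/day, D_R = D/R = 0.09806 m²/day.
Peak time from v_R²t² + 2D_R t − x² = 0: t = (√(D_R² + v_R²x²) − D_R)/v_R².
√(D_R² + v_R²x²) = √(0.09806² + 1.142² × 189²) = 215.8; v_R² = 1.304.
t = (215.8 − 0.09806)/1.304 = 165 days.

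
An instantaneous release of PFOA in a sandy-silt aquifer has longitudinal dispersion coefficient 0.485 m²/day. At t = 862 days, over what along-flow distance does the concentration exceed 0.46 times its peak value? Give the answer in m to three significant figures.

72.1 m

The plume is Gaussian with σ = √(2Dt) = √(2 × 0.485 × 862) = 28.92 m.
C/C_peak = exp(−Δx²/(2σ²)) = 0.46 ⇒ Δx = σ·√(−2 ln 0.46) = 28.92 × 1.246 = 36.03 m.
Width = 2Δx = 72.1 m.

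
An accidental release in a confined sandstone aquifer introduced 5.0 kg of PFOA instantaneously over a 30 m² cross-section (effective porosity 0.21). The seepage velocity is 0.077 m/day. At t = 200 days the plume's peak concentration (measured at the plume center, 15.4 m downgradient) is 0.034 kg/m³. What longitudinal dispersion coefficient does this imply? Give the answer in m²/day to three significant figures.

At the plume center C_max = M/(n_e·A·√(4πDt)), so D = M²/(4πt·(n_e·A·C_max)²).
n_e·A·C_max = 0.21 × 30 × 0.034 = 0.2142 kg/m.
D = 5.0²/(4π × 200 × 0.2142²) = 0.217 m²/day.

0.217 m²/day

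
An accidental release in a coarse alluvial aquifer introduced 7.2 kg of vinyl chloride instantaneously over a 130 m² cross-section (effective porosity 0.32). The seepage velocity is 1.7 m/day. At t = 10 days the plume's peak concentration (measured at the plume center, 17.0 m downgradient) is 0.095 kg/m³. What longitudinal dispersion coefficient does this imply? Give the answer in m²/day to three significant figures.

0.0264 m²/day

At the plume center C_max = M/(n_e·A·√(4πDt)), so D = M²/(4πt·(n_e·A·C_max)²).
n_e·A·C_max = 0.32 × 130 × 0.095 = 3.952 kg/m.
D = 7.2²/(4π × 10 × 3.952²) = 0.0264 m²/day.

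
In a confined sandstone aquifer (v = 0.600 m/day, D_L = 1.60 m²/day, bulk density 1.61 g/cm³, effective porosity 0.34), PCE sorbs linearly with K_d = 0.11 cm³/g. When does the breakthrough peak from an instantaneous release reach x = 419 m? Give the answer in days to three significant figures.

Retardation factor R = 1 + ρ_b·K_d/n = 1 + 1.61 × 0.11/0.34 = 1.521.
Sorption retards both mechanisms: v_R = v/R = 0.3945 m/day, D_R = D/R = 1.052 m²/day.
Peak time from v_R²t² + 2D_R t − x² = 0: t = (√(D_R² + v_R²x²) − D_R)/v_R².
√(D_R² + v_R²x²) = √(1.052² + 0.3945² × 419²) = 165.3; v_R² = 0.1556.
t = (165.3 − 1.052)/0.1556 = 1060 days.

1060 days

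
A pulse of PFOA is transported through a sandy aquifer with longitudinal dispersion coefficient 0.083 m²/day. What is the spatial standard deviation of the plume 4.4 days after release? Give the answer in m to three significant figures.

0.855 m

Dispersive spreading gives a Gaussian with σ² = 2Dt; advection only shifts the center.
σ = √(2 × 0.083 × 4.4) = 0.855 m.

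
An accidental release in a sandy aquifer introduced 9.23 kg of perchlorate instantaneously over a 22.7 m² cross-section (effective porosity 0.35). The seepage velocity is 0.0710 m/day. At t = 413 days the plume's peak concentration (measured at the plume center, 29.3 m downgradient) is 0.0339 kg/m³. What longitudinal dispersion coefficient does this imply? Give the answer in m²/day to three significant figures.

At the plume center C_max = M/(n_e·A·√(4πDt)), so D = M²/(4πt·(n_e·A·C_max)²).
n_e·A·C_max = 0.35 × 22.7 × 0.0339 = 0.2693 kg/m.
D = 9.23²/(4π × 413 × 0.2693²) = 0.226 m²/day.

0.226 m²/day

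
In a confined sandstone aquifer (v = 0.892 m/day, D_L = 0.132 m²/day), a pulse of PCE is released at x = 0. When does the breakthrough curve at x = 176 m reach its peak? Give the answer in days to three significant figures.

For the 1D instantaneous-source solution, setting ∂C/∂t = 0 at fixed x gives v²t² + 2Dt − x² = 0, so t = (√(D² + v²x²) − D)/v².
√(D² + v²x²) = √(0.132² + 0.892² × 176²) = 157.0; v² = 0.795664.
t = (157.0 − 0.132)/0.795664 = 197 days (vs. the pure-advection estimate x/v = 197 d).

197 days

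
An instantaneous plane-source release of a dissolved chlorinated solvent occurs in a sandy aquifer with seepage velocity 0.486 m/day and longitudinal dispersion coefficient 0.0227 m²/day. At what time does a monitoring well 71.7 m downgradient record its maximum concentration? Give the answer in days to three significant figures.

147 days

For the 1D instantaneous-source solution, setting ∂C/∂t = 0 at fixed x gives v²t² + 2Dt − x² = 0, so t = (√(D² + v²x²) − D)/v².
√(D² + v²x²) = √(0.0227² + 0.486² × 71.7²) = 34.85; v² = 0.236196.
t = (34.85 − 0.0227)/0.236196 = 147 days (vs. the pure-advection estimate x/v = 148 d).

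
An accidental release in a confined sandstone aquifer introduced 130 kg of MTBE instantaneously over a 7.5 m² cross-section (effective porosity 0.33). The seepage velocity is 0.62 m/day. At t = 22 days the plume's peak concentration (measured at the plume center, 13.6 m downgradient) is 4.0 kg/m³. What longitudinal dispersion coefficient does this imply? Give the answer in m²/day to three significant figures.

0.624 m²/day

At the plume center C_max = M/(n_e·A·√(4πDt)), so D = M²/(4πt·(n_e·A·C_max)²).
n_e·A·C_max = 0.33 × 7.5 × 4.0 = 9.900 kg/m.
D = 130²/(4π × 22 × 9.900²) = 0.624 m²/day.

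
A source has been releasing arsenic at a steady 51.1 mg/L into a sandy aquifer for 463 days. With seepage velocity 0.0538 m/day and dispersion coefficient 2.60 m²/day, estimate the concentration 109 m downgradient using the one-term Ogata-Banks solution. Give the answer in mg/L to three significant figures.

2.21 mg/L

For a continuous step input, C/C₀ ≈ ½·erfc((x−vt)/(2√(Dt))).
vt = 0.0538 × 463 = 24.9094 m and 2√(Dt) = 2√(2.60 × 463) = 69.39 m.
Argument (x−vt)/(2√(Dt)) = (109 − 24.9094)/69.39 = 1.212; ½·erfc(1.212) = 0.04326.
C = 51.1 × 0.04326 = 2.21 mg/L.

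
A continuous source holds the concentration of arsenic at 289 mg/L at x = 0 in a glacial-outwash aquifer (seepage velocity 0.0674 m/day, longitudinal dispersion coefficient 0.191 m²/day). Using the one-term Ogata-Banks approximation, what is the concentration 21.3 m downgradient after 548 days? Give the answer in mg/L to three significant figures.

For a continuous step input, C/C₀ ≈ ½·erfc((x−vt)/(2√(Dt))).
vt = 0.0674 × 548 = 36.9352 m and 2√(Dt) = 2√(0.191 × 548) = 20.46 m.
Argument (x−vt)/(2√(Dt)) = (21.3 − 36.9352)/20.46 = -0.7642; ½·erfc(-0.7642) = 0.8601.
C = 289 × 0.8601 = 249 mg/L.

249 mg/L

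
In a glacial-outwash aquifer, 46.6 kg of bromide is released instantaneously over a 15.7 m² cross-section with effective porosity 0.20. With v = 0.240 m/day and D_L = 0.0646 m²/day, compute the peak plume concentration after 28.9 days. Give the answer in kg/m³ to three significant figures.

The peak of an instantaneous 1D plume sits at x = vt; there the Gaussian factor is 1 and C_max = M/(n_e·A·√(4πDt)), where n_e·A is the pore area the mass is dissolved in.
√(4πDt) = √(4π × 0.0646 × 28.9) = 4.844 m, so C_max = 46.6/(0.20 × 15.7 × 4.844) = 3.06 kg/m³.

3.06 kg/m³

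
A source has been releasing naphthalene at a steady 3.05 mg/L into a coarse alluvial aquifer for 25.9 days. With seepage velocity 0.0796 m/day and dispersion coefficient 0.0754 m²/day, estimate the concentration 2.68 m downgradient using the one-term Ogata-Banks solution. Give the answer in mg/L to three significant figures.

1.15 mg/L

For a continuous step input, C/C₀ ≈ ½·erfc((x−vt)/(2√(Dt))).
vt = 0.0796 × 25.9 = 2.06164 m and 2√(Dt) = 2√(0.0754 × 25.9) = 2.795 m.
Argument (x−vt)/(2√(Dt)) = (2.68 − 2.06164)/2.795 = 0.2212; ½·erfc(0.2212) = 0.3772.
C = 3.05 × 0.3772 = 1.15 mg/L.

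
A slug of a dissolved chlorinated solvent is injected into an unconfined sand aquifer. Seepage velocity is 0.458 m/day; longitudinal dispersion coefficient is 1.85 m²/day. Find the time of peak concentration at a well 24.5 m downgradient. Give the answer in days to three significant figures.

For the 1D instantaneous-source solution, setting ∂C/∂t = 0 at fixed x gives v²t² + 2Dt − x² = 0, so t = (√(D² + v²x²) − D)/v².
√(D² + v²x²) = √(1.85² + 0.458² × 24.5²) = 11.37; v² = 0.209764.
t = (11.37 − 1.85)/0.209764 = 45.4 days (vs. the pure-advection estimate x/v = 53.5 d).

45.4 days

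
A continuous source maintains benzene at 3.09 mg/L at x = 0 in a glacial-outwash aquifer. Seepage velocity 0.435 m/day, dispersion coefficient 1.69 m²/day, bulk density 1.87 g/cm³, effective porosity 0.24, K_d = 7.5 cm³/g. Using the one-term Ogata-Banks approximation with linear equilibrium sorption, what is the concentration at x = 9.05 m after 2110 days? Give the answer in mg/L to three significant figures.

2.23 mg/L

Retardation factor R = 1 + ρ_b·K_d/n = 1 + 1.87 × 7.5/0.24 = 59.44.
Sorption retards both mechanisms: v_R = v/R = 0.007318 m/day, D_R = D/R = 0.02843 m²/day.
v_R·t = 0.007318 × 2110 = 15.44098 m; 2√(D_R t) = 15.49 m; argument = (9.05 − 15.44098)/15.49 = -0.4126.
C = C₀ × ½·erfc(-0.4126) = 3.09 × 0.7202 = 2.23 mg/L.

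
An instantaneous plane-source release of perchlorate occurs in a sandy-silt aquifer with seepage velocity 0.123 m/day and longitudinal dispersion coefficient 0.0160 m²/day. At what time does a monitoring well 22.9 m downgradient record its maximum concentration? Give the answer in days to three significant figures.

For the 1D instantaneous-source solution, setting ∂C/∂t = 0 at fixed x gives v²t² + 2Dt − x² = 0, so t = (√(D² + v²x²) − D)/v².
√(D² + v²x²) = √(0.0160² + 0.123² × 22.9²) = 2.817; v² = 0.015129.
t = (2.817 − 0.0160)/0.015129 = 185 days (vs. the pure-advection estimate x/v = 186 d).

185 days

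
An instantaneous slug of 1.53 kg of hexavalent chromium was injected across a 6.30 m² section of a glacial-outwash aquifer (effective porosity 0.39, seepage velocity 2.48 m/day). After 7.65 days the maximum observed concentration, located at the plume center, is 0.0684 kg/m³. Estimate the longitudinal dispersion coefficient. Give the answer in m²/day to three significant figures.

At the plume center C_max = M/(n_e·A·√(4πDt)), so D = M²/(4πt·(n_e·A·C_max)²).
n_e·A·C_max = 0.39 × 6.30 × 0.0684 = 0.1681 kg/m.
D = 1.53²/(4π × 7.65 × 0.1681²) = 0.862 m²/day.

0.862 m²/day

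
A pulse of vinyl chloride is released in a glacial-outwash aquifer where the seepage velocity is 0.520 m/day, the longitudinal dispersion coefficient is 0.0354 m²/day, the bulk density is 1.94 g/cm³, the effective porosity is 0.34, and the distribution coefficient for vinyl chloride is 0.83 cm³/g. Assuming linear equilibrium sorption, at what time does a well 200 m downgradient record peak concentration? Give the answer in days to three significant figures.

2210 days

Retardation factor R = 1 + ρ_b·K_d/n = 1 + 1.94 × 0.83/0.34 = 5.736.
Sorption retards both mechanisms: v_R = v/R = 0.09066 m/day, D_R = D/R = 0.006172 m²/day.
Peak time from v_R²t² + 2D_R t − x² = 0: t = (√(D_R² + v_R²x²) − D_R)/v_R².
√(D_R² + v_R²x²) = √(0.006172² + 0.09066² × 200²) = 18.13; v_R² = 0.008219.
t = (18.13 − 0.006172)/0.008219 = 2210 days.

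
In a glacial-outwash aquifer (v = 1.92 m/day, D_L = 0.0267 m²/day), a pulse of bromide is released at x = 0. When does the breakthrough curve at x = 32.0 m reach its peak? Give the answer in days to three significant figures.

For the 1D instantaneous-source solution, setting ∂C/∂t = 0 at fixed x gives v²t² + 2Dt − x² = 0, so t = (√(D² + v²x²) − D)/v².
√(D² + v²x²) = √(0.0267² + 1.92² × 32.0²) = 61.44; v² = 3.6864.
t = (61.44 − 0.0267)/3.6864 = 16.7 days (vs. the pure-advection estimate x/v = 16.7 d).

16.7 days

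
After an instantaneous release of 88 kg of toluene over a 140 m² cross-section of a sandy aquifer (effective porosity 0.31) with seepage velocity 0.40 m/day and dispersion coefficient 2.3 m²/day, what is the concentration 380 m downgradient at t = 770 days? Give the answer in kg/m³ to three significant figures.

For an instantaneous plane source, C(x,t) = M/(n_e·A·√(4πDt)) · exp(−(x−vt)²/(4Dt)), with n_e·A the pore (flow) area.
Plume center vt = 0.40 × 770 = 308 m, so the well at 380 m is 72 m downgradient of the peak.
√(4πDt) = 149.2 m, giving peak height M/(n_e·A·√(4πDt)) = 88/(0.31 × 140 × 149.2) = 0.01359 kg/m³.
(x−vt)²/(4Dt) = (72)²/(4 × 2.3 × 770) = 0.7318; exp(−0.7318) = 0.4810.
C = 0.01359 × 0.4810 = 0.00654 kg/m³.

0.00654 kg/m³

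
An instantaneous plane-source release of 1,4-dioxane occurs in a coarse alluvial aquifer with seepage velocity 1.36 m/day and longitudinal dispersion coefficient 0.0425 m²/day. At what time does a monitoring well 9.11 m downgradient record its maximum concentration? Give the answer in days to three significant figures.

6.68 days

For the 1D instantaneous-source solution, setting ∂C/∂t = 0 at fixed x gives v²t² + 2Dt − x² = 0, so t = (√(D² + v²x²) − D)/v².
√(D² + v²x²) = √(0.0425² + 1.36² × 9.11²) = 12.39; v² = 1.8496.
t = (12.39 − 0.0425)/1.8496 = 6.68 days (vs. the pure-advection estimate x/v = 6.70 d).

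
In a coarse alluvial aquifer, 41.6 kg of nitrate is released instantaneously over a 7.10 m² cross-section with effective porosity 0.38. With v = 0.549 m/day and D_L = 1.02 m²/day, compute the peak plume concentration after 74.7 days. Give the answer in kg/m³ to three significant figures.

The peak of an instantaneous 1D plume sits at x = vt; there the Gaussian factor is 1 and C_max = M/(n_e·A·√(4πDt)), where n_e·A is the pore area the mass is dissolved in.
√(4πDt) = √(4π × 1.02 × 74.7) = 30.94 m, so C_max = 41.6/(0.38 × 7.10 × 30.94) = 0.498 kg/m³.

0.498 kg/m³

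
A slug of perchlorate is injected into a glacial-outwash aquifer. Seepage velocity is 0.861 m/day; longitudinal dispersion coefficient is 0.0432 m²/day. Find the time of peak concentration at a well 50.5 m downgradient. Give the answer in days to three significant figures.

For the 1D instantaneous-source solution, setting ∂C/∂t = 0 at fixed x gives v²t² + 2Dt − x² = 0, so t = (√(D² + v²x²) − D)/v².
√(D² + v²x²) = √(0.0432² + 0.861² × 50.5²) = 43.48; v² = 0.741321.
t = (43.48 − 0.0432)/0.741321 = 58.6 days (vs. the pure-advection estimate x/v = 58.7 d).

58.6 days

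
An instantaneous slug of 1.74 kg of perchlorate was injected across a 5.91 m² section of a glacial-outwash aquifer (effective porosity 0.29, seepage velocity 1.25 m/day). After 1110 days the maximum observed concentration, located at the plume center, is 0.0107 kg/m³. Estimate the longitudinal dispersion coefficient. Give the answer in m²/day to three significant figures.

0.645 m²/day

At the plume center C_max = M/(n_e·A·√(4πDt)), so D = M²/(4πt·(n_e·A·C_max)²).
n_e·A·C_max = 0.29 × 5.91 × 0.0107 = 0.01834 kg/m.
D = 1.74²/(4π × 1110 × 0.01834²) = 0.645 m²/day.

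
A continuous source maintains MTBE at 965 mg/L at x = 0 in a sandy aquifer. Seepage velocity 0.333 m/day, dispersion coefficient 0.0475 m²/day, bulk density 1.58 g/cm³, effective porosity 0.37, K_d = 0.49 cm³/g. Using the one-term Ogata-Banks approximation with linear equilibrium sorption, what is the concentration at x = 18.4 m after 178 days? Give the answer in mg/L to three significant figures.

607 mg/L

Retardation factor R = 1 + ρ_b·K_d/n = 1 + 1.58 × 0.49/0.37 = 3.092.
Sorption retards both mechanisms: v_R = v/R = 0.1077 m/day, D_R = D/R = 0.01536 m²/day.
v_R·t = 0.1077 × 178 = 19.1706 m; 2√(D_R t) = 3.307 m; argument = (18.4 − 19.1706)/3.307 = -0.2330.
C = C₀ × ½·erfc(-0.2330) = 965 × 0.6291 = 607 mg/L.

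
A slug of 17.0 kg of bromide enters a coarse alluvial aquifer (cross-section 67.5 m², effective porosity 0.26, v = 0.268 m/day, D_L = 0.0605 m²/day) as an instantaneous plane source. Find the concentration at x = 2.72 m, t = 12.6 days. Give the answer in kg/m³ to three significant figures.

For an instantaneous plane source, C(x,t) = M/(n_e·A·√(4πDt)) · exp(−(x−vt)²/(4Dt)), with n_e·A the pore (flow) area.
Plume center vt = 0.268 × 12.6 = 3.3768 m, so the well at 2.72 m is 0.6568 m upgradient of the peak.
√(4πDt) = 3.095 m, giving peak height M/(n_e·A·√(4πDt)) = 17.0/(0.26 × 67.5 × 3.095) = 0.3130 kg/m³.
(x−vt)²/(4Dt) = (-0.6568)²/(4 × 0.0605 × 12.6) = 0.1415; exp(−0.1415) = 0.8681.
C = 0.3130 × 0.8681 = 0.272 kg/m³.

0.272 kg/m³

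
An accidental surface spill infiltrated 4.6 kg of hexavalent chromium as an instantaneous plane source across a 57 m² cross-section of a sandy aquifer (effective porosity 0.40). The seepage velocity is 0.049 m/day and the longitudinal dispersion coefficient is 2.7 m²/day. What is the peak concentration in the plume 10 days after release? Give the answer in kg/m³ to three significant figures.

The peak of an instantaneous 1D plume sits at x = vt; there the Gaussian factor is 1 and C_max = M/(n_e·A·√(4πDt)), where n_e·A is the pore area the mass is dissolved in.
√(4πDt) = √(4π × 2.7 × 10) = 18.42 m, so C_max = 4.6/(0.40 × 57 × 18.42) = 0.0110 kg/m³.

0.0110 kg/m³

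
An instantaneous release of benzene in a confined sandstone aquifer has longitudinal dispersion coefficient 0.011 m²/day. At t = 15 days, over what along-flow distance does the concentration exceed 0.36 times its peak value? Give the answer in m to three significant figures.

The plume is Gaussian with σ = √(2Dt) = √(2 × 0.011 × 15) = 0.5745 m.
C/C_peak = exp(−Δx²/(2σ²)) = 0.36 ⇒ Δx = σ·√(−2 ln 0.36) = 0.5745 × 1.429 = 0.8210 m.
Width = 2Δx = 1.64 m.

1.64 m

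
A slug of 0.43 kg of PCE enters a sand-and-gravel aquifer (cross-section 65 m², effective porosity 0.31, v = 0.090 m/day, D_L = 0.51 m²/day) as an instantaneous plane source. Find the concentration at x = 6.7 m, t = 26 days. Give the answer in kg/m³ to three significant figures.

For an instantaneous plane source, C(x,t) = M/(n_e·A·√(4πDt)) · exp(−(x−vt)²/(4Dt)), with n_e·A the pore (flow) area.
Plume center vt = 0.090 × 26 = 2.34 m, so the well at 6.7 m is 4.36 m downgradient of the peak.
√(4πDt) = 12.91 m, giving peak height M/(n_e·A·√(4πDt)) = 0.43/(0.31 × 65 × 12.91) = 0.001653 kg/m³.
(x−vt)²/(4Dt) = (4.36)²/(4 × 0.51 × 26) = 0.3584; exp(−0.3584) = 0.6988.
C = 0.001653 × 0.6988 = 0.00116 kg/m³.

0.00116 kg/m³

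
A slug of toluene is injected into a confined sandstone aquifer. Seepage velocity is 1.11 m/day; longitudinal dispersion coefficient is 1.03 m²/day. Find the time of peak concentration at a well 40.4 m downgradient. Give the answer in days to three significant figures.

35.6 days

For the 1D instantaneous-source solution, setting ∂C/∂t = 0 at fixed x gives v²t² + 2Dt − x² = 0, so t = (√(D² + v²x²) − D)/v².
√(D² + v²x²) = √(1.03² + 1.11² × 40.4²) = 44.86; v² = 1.2321.
t = (44.86 − 1.03)/1.2321 = 35.6 days (vs. the pure-advection estimate x/v = 36.4 d).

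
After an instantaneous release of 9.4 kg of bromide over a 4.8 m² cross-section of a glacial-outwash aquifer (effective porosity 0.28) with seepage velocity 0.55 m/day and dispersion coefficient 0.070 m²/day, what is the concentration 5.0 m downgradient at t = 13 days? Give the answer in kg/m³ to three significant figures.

For an instantaneous plane source, C(x,t) = M/(n_e·A·√(4πDt)) · exp(−(x−vt)²/(4Dt)), with n_e·A the pore (flow) area.
Plume center vt = 0.55 × 13 = 7.15 m, so the well at 5.0 m is 2.15 m upgradient of the peak.
√(4πDt) = 3.382 m, giving peak height M/(n_e·A·√(4πDt)) = 9.4/(0.28 × 4.8 × 3.382) = 2.068 kg/m³.
(x−vt)²/(4Dt) = (-2.15)²/(4 × 0.070 × 13) = 1.270; exp(−1.270) = 0.2808.
C = 2.068 × 0.2808 = 0.581 kg/m³.

0.581 kg/m³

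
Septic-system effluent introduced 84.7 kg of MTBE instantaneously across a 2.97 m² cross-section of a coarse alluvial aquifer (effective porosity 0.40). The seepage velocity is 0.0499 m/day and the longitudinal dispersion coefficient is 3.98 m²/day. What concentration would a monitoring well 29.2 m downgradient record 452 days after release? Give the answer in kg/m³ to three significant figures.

For an instantaneous plane source, C(x,t) = M/(n_e·A·√(4πDt)) · exp(−(x−vt)²/(4Dt)), with n_e·A the pore (flow) area.
Plume center vt = 0.0499 × 452 = 22.5548 m, so the well at 29.2 m is 6.6452 m downgradient of the peak.
√(4πDt) = 150.4 m, giving peak height M/(n_e·A·√(4πDt)) = 84.7/(0.40 × 2.97 × 150.4) = 0.4740 kg/m³.
(x−vt)²/(4Dt) = (6.6452)²/(4 × 3.98 × 452) = 0.006137; exp(−0.006137) = 0.9939.
C = 0.4740 × 0.9939 = 0.471 kg/m³.

0.471 kg/m³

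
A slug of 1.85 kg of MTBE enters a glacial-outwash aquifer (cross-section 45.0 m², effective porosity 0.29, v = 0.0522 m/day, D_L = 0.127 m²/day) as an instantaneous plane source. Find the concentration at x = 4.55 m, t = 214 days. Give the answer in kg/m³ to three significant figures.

0.00513 kg/m³

For an instantaneous plane source, C(x,t) = M/(n_e·A·√(4πDt)) · exp(−(x−vt)²/(4Dt)), with n_e·A the pore (flow) area.
Plume center vt = 0.0522 × 214 = 11.1708 m, so the well at 4.55 m is 6.6208 m upgradient of the peak.
√(4πDt) = 18.48 m, giving peak height M/(n_e·A·√(4πDt)) = 1.85/(0.29 × 45.0 × 18.48) = 0.007671 kg/m³.
(x−vt)²/(4Dt) = (-6.6208)²/(4 × 0.127 × 214) = 0.4032; exp(−0.4032) = 0.6682.
C = 0.007671 × 0.6682 = 0.00513 kg/m³.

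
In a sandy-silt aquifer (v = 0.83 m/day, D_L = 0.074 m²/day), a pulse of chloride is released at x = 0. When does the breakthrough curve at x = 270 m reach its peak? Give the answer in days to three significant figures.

For the 1D instantaneous-source solution, setting ∂C/∂t = 0 at fixed x gives v²t² + 2Dt − x² = 0, so t = (√(D² + v²x²) − D)/v².
√(D² + v²x²) = √(0.074² + 0.83² × 270²) = 224.1; v² = 0.6889.
t = (224.1 − 0.074)/0.6889 = 325 days (vs. the pure-advection estimate x/v = 325 d).

325 days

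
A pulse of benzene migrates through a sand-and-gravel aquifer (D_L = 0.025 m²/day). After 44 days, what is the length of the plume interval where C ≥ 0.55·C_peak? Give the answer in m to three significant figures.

3.24 m

The plume is Gaussian with σ = √(2Dt) = √(2 × 0.025 × 44) = 1.483 m.
C/C_peak = exp(−Δx²/(2σ²)) = 0.55 ⇒ Δx = σ·√(−2 ln 0.55) = 1.483 × 1.093 = 1.621 m.
Width = 2Δx = 3.24 m.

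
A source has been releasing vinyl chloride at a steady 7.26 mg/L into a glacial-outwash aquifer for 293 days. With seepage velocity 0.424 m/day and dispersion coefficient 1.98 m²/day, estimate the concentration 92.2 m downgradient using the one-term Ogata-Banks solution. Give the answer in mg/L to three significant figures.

6.00 mg/L

For a continuous step input, C/C₀ ≈ ½·erfc((x−vt)/(2√(Dt))).
vt = 0.424 × 293 = 124.232 m and 2√(Dt) = 2√(1.98 × 293) = 48.17 m.
Argument (x−vt)/(2√(Dt)) = (92.2 − 124.232)/48.17 = -0.6650; ½·erfc(-0.6650) = 0.8265.
C = 7.26 × 0.8265 = 6.00 mg/L.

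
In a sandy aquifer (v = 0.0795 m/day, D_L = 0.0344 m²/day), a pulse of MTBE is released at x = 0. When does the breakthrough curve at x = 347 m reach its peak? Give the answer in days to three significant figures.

4360 days

For the 1D instantaneous-source solution, setting ∂C/∂t = 0 at fixed x gives v²t² + 2Dt − x² = 0, so t = (√(D² + v²x²) − D)/v².
√(D² + v²x²) = √(0.0344² + 0.0795² × 347²) = 27.59; v² = 0.00632025.
t = (27.59 − 0.0344)/0.00632025 = 4360 days (vs. the pure-advection estimate x/v = 4360 d).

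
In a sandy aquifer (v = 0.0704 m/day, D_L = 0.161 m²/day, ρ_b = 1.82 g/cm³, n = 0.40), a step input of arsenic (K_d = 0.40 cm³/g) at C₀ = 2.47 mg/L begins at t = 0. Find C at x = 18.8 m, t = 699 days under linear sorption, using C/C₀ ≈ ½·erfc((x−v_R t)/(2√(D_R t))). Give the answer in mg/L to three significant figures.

1.09 mg/L

Retardation factor R = 1 + ρ_b·K_d/n = 1 + 1.82 × 0.40/0.40 = 2.820.
Sorption retards both mechanisms: v_R = v/R = 0.02496 m/day, D_R = D/R = 0.05709 m²/day.
v_R·t = 0.02496 × 699 = 17.44704 m; 2√(D_R t) = 12.63 m; argument = (18.8 − 17.44704)/12.63 = 0.1071.
C = C₀ × ½·erfc(0.1071) = 2.47 × 0.4398 = 1.09 mg/L.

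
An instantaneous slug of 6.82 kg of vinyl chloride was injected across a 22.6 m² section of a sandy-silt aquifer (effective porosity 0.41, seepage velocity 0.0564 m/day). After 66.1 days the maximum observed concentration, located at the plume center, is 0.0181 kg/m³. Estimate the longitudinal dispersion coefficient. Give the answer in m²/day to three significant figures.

At the plume center C_max = M/(n_e·A·√(4πDt)), so D = M²/(4πt·(n_e·A·C_max)²).
n_e·A·C_max = 0.41 × 22.6 × 0.0181 = 0.1677 kg/m.
D = 6.82²/(4π × 66.1 × 0.1677²) = 1.99 m²/day.

1.99 m²/day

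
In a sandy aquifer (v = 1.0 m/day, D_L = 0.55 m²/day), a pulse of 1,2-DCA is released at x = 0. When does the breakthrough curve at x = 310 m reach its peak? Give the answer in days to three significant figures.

309 days

For the 1D instantaneous-source solution, setting ∂C/∂t = 0 at fixed x gives v²t² + 2Dt − x² = 0, so t = (√(D² + v²x²) − D)/v².
√(D² + v²x²) = √(0.55² + 1.0² × 310²) = 310.0; v² = 1.
t = (310.0 − 0.55)/1 = 309 days (vs. the pure-advection estimate x/v = 310 d).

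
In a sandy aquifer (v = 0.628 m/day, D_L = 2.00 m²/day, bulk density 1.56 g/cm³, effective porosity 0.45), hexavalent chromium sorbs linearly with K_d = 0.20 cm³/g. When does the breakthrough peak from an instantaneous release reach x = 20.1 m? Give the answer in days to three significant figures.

46.3 days

Retardation factor R = 1 + ρ_b·K_d/n = 1 + 1.56 × 0.20/0.45 = 1.693.
Sorption retards both mechanisms: v_R = v/R = 0.3709 m/day, D_R = D/R = 1.181 m²/day.
Peak time from v_R²t² + 2D_R t − x² = 0: t = (√(D_R² + v_R²x²) − D_R)/v_R².
√(D_R² + v_R²x²) = √(1.181² + 0.3709² × 20.1²) = 7.548; v_R² = 0.1376.
t = (7.548 − 1.181)/0.1376 = 46.3 days.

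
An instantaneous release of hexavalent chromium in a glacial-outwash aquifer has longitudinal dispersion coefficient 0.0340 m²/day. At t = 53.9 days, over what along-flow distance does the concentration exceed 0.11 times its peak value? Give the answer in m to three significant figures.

The plume is Gaussian with σ = √(2Dt) = √(2 × 0.0340 × 53.9) = 1.914 m.
C/C_peak = exp(−Δx²/(2σ²)) = 0.11 ⇒ Δx = σ·√(−2 ln 0.11) = 1.914 × 2.101 = 4.021 m.
Width = 2Δx = 8.04 m.

8.04 m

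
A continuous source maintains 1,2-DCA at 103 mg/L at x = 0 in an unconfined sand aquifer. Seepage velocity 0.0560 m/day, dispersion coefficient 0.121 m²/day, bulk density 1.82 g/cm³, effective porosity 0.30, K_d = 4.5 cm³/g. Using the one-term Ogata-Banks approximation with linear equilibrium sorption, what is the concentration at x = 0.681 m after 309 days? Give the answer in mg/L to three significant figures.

Retardation factor R = 1 + ρ_b·K_d/n = 1 + 1.82 × 4.5/0.30 = 28.30.
Sorption retards both mechanisms: v_R = v/R = 0.001979 m/day, D_R = D/R = 0.004276 m²/day.
v_R·t = 0.001979 × 309 = 0.611511 m; 2√(D_R t) = 2.299 m; argument = (0.681 − 0.611511)/2.299 = 0.03023.
C = C₀ × ½·erfc(0.03023) = 103 × 0.4829 = 49.7 mg/L.

49.7 mg/L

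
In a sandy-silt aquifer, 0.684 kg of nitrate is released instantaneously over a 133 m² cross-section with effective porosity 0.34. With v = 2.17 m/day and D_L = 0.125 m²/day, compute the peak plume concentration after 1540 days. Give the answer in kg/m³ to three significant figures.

0.000308 kg/m³

The peak of an instantaneous 1D plume sits at x = vt; there the Gaussian factor is 1 and C_max = M/(n_e·A·√(4πDt)), where n_e·A is the pore area the mass is dissolved in.
√(4πDt) = √(4π × 0.125 × 1540) = 49.18 m, so C_max = 0.684/(0.34 × 133 × 49.18) = 0.000308 kg/m³.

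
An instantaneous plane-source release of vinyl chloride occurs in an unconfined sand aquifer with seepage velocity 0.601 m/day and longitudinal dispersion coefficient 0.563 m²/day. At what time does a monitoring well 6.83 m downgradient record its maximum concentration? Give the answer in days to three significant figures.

For the 1D instantaneous-source solution, setting ∂C/∂t = 0 at fixed x gives v²t² + 2Dt − x² = 0, so t = (√(D² + v²x²) − D)/v².
√(D² + v²x²) = √(0.563² + 0.601² × 6.83²) = 4.143; v² = 0.361201.
t = (4.143 − 0.563)/0.361201 = 9.91 days (vs. the pure-advection estimate x/v = 11.4 d).

9.91 days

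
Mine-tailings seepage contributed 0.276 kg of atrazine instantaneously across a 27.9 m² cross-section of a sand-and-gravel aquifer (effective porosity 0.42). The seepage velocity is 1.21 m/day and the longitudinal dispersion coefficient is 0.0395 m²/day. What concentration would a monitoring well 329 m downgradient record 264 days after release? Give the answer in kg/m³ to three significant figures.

For an instantaneous plane source, C(x,t) = M/(n_e·A·√(4πDt)) · exp(−(x−vt)²/(4Dt)), with n_e·A the pore (flow) area.
Plume center vt = 1.21 × 264 = 319.44 m, so the well at 329 m is 9.56 m downgradient of the peak.
√(4πDt) = 11.45 m, giving peak height M/(n_e·A·√(4πDt)) = 0.276/(0.42 × 27.9 × 11.45) = 0.002057 kg/m³.
(x−vt)²/(4Dt) = (9.56)²/(4 × 0.0395 × 264) = 2.191; exp(−2.191) = 0.1118.
C = 0.002057 × 0.1118 = 0.000230 kg/m³.

0.000230 kg/m³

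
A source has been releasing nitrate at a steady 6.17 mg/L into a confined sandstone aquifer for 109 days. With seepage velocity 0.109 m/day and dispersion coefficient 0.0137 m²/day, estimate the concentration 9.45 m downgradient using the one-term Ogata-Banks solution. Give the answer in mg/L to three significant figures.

5.68 mg/L

For a continuous step input, C/C₀ ≈ ½·erfc((x−vt)/(2√(Dt))).
vt = 0.109 × 109 = 11.881 m and 2√(Dt) = 2√(0.0137 × 109) = 2.444 m.
Argument (x−vt)/(2√(Dt)) = (9.45 − 11.881)/2.444 = -0.9947; ½·erfc(-0.9947) = 0.9202.
C = 6.17 × 0.9202 = 5.68 mg/L.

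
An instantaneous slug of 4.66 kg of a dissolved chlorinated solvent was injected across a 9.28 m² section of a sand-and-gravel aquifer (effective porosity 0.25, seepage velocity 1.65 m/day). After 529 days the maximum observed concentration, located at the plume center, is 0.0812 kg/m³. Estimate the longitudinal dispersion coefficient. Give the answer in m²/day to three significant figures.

0.0920 m²/day

At the plume center C_max = M/(n_e·A·√(4πDt)), so D = M²/(4πt·(n_e·A·C_max)²).
n_e·A·C_max = 0.25 × 9.28 × 0.0812 = 0.1884 kg/m.
D = 4.66²/(4π × 529 × 0.1884²) = 0.0920 m²/day.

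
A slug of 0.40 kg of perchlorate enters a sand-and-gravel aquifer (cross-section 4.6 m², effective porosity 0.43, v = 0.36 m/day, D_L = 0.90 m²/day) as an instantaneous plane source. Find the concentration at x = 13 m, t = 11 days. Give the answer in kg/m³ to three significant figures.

For an instantaneous plane source, C(x,t) = M/(n_e·A·√(4πDt)) · exp(−(x−vt)²/(4Dt)), with n_e·A the pore (flow) area.
Plume center vt = 0.36 × 11 = 3.96 m, so the well at 13 m is 9.04 m downgradient of the peak.
√(4πDt) = 11.15 m, giving peak height M/(n_e·A·√(4πDt)) = 0.40/(0.43 × 4.6 × 11.15) = 0.01814 kg/m³.
(x−vt)²/(4Dt) = (9.04)²/(4 × 0.90 × 11) = 2.064; exp(−2.064) = 0.1269.
C = 0.01814 × 0.1269 = 0.00230 kg/m³.

0.00230 kg/m³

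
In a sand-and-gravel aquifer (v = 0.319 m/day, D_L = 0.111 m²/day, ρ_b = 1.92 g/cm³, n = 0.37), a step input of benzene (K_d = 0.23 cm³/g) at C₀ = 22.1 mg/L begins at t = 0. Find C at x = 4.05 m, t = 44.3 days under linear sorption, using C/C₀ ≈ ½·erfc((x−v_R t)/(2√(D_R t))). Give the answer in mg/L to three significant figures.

19.2 mg/L

Retardation factor R = 1 + ρ_b·K_d/n = 1 + 1.92 × 0.23/0.37 = 2.194.
Sorption retards both mechanisms: v_R = v/R = 0.1454 m/day, D_R = D/R = 0.05059 m²/day.
v_R·t = 0.1454 × 44.3 = 6.44122 m; 2√(D_R t) = 2.994 m; argument = (4.05 − 6.44122)/2.994 = -0.7987.
C = C₀ × ½·erfc(-0.7987) = 22.1 × 0.8707 = 19.2 mg/L.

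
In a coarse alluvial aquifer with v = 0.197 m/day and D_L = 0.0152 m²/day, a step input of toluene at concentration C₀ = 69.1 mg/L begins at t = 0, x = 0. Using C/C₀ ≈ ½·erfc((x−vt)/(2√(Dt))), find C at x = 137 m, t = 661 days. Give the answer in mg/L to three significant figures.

For a continuous step input, C/C₀ ≈ ½·erfc((x−vt)/(2√(Dt))).
vt = 0.197 × 661 = 130.217 m and 2√(Dt) = 2√(0.0152 × 661) = 6.339 m.
Argument (x−vt)/(2√(Dt)) = (137 − 130.217)/6.339 = 1.070; ½·erfc(1.070) = 0.06511.
C = 69.1 × 0.06511 = 4.50 mg/L.

4.50 mg/L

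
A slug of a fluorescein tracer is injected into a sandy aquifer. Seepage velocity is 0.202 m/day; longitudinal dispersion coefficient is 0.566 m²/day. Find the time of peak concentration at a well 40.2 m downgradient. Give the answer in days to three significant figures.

For the 1D instantaneous-source solution, setting ∂C/∂t = 0 at fixed x gives v²t² + 2Dt − x² = 0, so t = (√(D² + v²x²) − D)/v².
√(D² + v²x²) = √(0.566² + 0.202² × 40.2²) = 8.140; v² = 0.040804.
t = (8.140 − 0.566)/0.040804 = 186 days (vs. the pure-advection estimate x/v = 199 d).

186 days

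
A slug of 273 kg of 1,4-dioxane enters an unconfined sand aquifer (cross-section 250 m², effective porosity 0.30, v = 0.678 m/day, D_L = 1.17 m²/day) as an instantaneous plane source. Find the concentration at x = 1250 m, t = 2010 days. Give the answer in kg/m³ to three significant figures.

0.00548 kg/m³

For an instantaneous plane source, C(x,t) = M/(n_e·A·√(4πDt)) · exp(−(x−vt)²/(4Dt)), with n_e·A the pore (flow) area.
Plume center vt = 0.678 × 2010 = 1362.78 m, so the well at 1250 m is 112.78 m upgradient of the peak.
√(4πDt) = 171.9 m, giving peak height M/(n_e·A·√(4πDt)) = 273/(0.30 × 250 × 171.9) = 0.02118 kg/m³.
(x−vt)²/(4Dt) = (-112.78)²/(4 × 1.17 × 2010) = 1.352; exp(−1.352) = 0.2587.
C = 0.02118 × 0.2587 = 0.00548 kg/m³.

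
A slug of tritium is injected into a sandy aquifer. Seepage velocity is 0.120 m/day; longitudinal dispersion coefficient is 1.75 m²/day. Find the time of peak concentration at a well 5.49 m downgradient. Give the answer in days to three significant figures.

For the 1D instantaneous-source solution, setting ∂C/∂t = 0 at fixed x gives v²t² + 2Dt − x² = 0, so t = (√(D² + v²x²) − D)/v².
√(D² + v²x²) = √(1.75² + 0.120² × 5.49²) = 1.870; v² = 0.0144.
t = (1.870 − 1.75)/0.0144 = 8.33 days (vs. the pure-advection estimate x/v = 45.8 d).

8.33 days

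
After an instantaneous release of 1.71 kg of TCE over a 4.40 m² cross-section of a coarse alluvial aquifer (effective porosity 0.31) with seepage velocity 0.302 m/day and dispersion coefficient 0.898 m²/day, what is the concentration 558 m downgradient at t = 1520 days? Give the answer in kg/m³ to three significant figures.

For an instantaneous plane source, C(x,t) = M/(n_e·A·√(4πDt)) · exp(−(x−vt)²/(4Dt)), with n_e·A the pore (flow) area.
Plume center vt = 0.302 × 1520 = 459.04 m, so the well at 558 m is 98.96 m downgradient of the peak.
√(4πDt) = 131.0 m, giving peak height M/(n_e·A·√(4πDt)) = 1.71/(0.31 × 4.40 × 131.0) = 0.009570 kg/m³.
(x−vt)²/(4Dt) = (98.96)²/(4 × 0.898 × 1520) = 1.794; exp(−1.794) = 0.1663.
C = 0.009570 × 0.1663 = 0.00159 kg/m³.

0.00159 kg/m³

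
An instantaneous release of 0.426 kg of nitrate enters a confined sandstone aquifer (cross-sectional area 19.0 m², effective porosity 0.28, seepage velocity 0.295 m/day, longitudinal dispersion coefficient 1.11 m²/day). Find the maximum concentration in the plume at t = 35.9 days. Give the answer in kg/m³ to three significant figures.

0.00358 kg/m³

The peak of an instantaneous 1D plume sits at x = vt; there the Gaussian factor is 1 and C_max = M/(n_e·A·√(4πDt)), where n_e·A is the pore area the mass is dissolved in.
√(4πDt) = √(4π × 1.11 × 35.9) = 22.38 m, so C_max = 0.426/(0.28 × 19.0 × 22.38) = 0.00358 kg/m³.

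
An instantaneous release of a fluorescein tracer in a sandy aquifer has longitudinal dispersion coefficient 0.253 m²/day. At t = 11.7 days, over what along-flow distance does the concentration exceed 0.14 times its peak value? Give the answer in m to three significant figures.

9.65 m

The plume is Gaussian with σ = √(2Dt) = √(2 × 0.253 × 11.7) = 2.433 m.
C/C_peak = exp(−Δx²/(2σ²)) = 0.14 ⇒ Δx = σ·√(−2 ln 0.14) = 2.433 × 1.983 = 4.825 m.
Width = 2Δx = 9.65 m.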